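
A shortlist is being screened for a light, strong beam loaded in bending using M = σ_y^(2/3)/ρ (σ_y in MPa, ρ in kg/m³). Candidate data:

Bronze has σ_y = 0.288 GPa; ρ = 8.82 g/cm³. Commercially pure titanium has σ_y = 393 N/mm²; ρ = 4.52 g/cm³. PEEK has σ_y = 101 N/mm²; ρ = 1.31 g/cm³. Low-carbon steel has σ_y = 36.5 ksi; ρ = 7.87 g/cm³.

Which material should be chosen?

PEEK

After converting to SI:
  bronze: σ_y = 288.0 MPa, ρ = 8820 kg/m³
  commercially pure titanium: σ_y = 393.0 MPa, ρ = 4520 kg/m³
  PEEK: σ_y = 101.0 MPa, ρ = 1310 kg/m³
  low-carbon steel: σ_y = 251.7 MPa, ρ = 7870 kg/m³
  PEEK: M = 16.6×10⁻³
  commercially pure titanium: M = 11.9×10⁻³
  low-carbon steel: M = 5.06×10⁻³
  bronze: M = 4.94×10⁻³
PEEK has the largest M.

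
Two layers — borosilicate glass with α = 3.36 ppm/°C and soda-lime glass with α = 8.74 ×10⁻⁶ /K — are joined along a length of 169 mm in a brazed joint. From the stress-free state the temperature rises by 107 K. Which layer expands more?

soda-lime glass

α(borosilicate glass) = 3.36×10⁻⁶/K vs α(soda-lime glass) = 8.74×10⁻⁶/K.
Higher α expands more for the same ΔT: soda-lime glass.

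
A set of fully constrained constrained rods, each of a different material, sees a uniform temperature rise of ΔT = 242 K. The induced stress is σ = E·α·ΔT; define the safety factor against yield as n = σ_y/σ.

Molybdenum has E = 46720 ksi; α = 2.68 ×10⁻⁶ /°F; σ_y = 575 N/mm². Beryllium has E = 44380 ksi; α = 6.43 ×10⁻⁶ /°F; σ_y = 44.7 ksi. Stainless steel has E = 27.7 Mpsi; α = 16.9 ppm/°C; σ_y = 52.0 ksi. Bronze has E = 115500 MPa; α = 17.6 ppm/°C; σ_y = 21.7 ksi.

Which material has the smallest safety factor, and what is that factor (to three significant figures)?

bronze, n = 0.304

In consistent units (E in GPa, α in ×10⁻⁶/K, σ_y in MPa):
  molybdenum: E = 322.1, α = 4.82, σ_y = 575.0 → σ = 376 MPa, n = 1.53
  beryllium: E = 306.0, α = 11.6, σ_y = 308.2 → σ = 857 MPa, n = 0.360
  stainless steel: E = 191.0, α = 16.9, σ_y = 358.5 → σ = 781 MPa, n = 0.459
  bronze: E = 115.5, α = 17.6, σ_y = 149.6 → σ = 492 MPa, n = 0.304
The minimum is bronze at n = 0.304.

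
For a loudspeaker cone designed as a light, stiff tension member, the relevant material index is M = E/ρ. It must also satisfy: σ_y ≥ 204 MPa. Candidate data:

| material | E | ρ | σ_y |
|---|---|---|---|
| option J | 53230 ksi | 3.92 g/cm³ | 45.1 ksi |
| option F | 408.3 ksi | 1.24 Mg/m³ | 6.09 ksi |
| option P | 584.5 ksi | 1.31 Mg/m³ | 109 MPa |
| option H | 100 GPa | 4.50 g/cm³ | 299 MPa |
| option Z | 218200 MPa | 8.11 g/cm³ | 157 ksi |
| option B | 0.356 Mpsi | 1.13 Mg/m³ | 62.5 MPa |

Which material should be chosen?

Screen on constraints: σ_y ≥ 204 MPa. Survivors: option J, option H, option Z.
After converting to SI:
  option J: E = 367.0 GPa, ρ = 3920 kg/m³
  option H: E = 100.0 GPa, ρ = 4500 kg/m³
  option Z: E = 218.2 GPa, ρ = 8110 kg/m³
  option J: M = 93.6 MN·m/kg
  option Z: M = 26.9 MN·m/kg
  option H: M = 22.2 MN·m/kg
The maximum is for option J.

option J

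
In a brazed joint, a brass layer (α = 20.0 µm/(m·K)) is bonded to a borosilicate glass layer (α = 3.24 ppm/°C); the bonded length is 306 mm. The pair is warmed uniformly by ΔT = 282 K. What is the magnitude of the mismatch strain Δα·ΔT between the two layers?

4.73×10⁻³

Δα = |20.0 − 3.24|×10⁻⁶/K = 16.8×10⁻⁶/K.
Mismatch strain = Δα·ΔT = 16.8×10⁻⁶ × 282.0 = 4.73×10⁻³.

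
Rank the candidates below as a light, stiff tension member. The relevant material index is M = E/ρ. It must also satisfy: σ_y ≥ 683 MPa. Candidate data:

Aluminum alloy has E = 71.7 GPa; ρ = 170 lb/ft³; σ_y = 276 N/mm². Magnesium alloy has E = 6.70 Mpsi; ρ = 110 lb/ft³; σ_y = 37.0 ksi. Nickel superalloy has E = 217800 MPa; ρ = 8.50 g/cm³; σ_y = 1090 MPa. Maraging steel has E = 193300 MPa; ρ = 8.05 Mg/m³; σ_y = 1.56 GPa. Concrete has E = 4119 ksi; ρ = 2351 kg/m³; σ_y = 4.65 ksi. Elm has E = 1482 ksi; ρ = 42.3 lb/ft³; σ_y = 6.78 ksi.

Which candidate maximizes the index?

nickel superalloy

Screen on constraints: σ_y ≥ 683 MPa. Survivors: nickel superalloy, maraging steel.
After converting to SI:
  nickel superalloy: E = 217.8 GPa, ρ = 8500 kg/m³
  maraging steel: E = 193.3 GPa, ρ = 8050 kg/m³
  nickel superalloy: M = 25.6 MN·m/kg
  maraging steel: M = 24.0 MN·m/kg
Nickel superalloy ranks first.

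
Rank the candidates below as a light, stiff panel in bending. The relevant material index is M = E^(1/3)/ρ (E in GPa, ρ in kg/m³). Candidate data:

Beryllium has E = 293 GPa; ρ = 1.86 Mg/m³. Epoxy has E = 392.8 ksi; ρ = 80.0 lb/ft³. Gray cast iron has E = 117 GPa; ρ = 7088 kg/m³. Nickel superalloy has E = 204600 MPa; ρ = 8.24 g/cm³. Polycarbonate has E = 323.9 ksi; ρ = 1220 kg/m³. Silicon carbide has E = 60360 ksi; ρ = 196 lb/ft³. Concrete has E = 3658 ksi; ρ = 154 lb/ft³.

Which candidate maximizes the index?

beryllium

Normalizing units and computing the index:
  beryllium: E = 293.0 GPa, ρ = 1860 kg/m³
  epoxy: E = 2.708 GPa, ρ = 1281 kg/m³
  gray cast iron: E = 117.0 GPa, ρ = 7088 kg/m³
  nickel superalloy: E = 204.6 GPa, ρ = 8240 kg/m³
  polycarbonate: E = 2.233 GPa, ρ = 1220 kg/m³
  silicon carbide: E = 416.2 GPa, ρ = 3140 kg/m³
  concrete: E = 25.22 GPa, ρ = 2467 kg/m³
  beryllium: M = 3.57×10⁻³
  silicon carbide: M = 2.38×10⁻³
  concrete: M = 1.19×10⁻³
  epoxy: M = 1.09×10⁻³
  polycarbonate: M = 1.07×10⁻³
  nickel superalloy: M = 0.715×10⁻³
  gray cast iron: M = 0.690×10⁻³
Highest index: beryllium.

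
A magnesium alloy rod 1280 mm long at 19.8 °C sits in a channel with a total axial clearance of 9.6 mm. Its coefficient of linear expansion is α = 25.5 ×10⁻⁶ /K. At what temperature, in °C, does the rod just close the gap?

α·L₀·ΔT = 9.6 mm ⇒ ΔT = 9.6 / (25.5×10⁻⁶ × 1280.0) = 294.1 K.
T = 19.8 + 294.1 = 313.9 °C.

314 °C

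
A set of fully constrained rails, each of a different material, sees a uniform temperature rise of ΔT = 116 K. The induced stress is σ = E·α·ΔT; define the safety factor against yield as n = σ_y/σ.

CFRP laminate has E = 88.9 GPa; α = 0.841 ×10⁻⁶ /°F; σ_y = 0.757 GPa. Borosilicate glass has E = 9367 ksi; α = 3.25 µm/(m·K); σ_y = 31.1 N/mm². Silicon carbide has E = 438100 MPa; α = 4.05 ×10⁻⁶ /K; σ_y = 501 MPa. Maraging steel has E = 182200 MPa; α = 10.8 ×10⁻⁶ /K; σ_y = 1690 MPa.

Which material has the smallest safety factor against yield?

Converting E to GPa, α to ×10⁻⁶/K, σ_y to MPa, then σ and n for each:
  CFRP laminate: E = 88.90, α = 1.51, σ_y = 757.0 → σ = 15.6 MPa, n = 48.5
  borosilicate glass: E = 64.58, α = 3.25, σ_y = 31.10 → σ = 24.3 MPa, n = 1.28
  silicon carbide: E = 438.1, α = 4.05, σ_y = 501.0 → σ = 206 MPa, n = 2.43
  maraging steel: E = 182.2, α = 10.8, σ_y = 1690 → σ = 228 MPa, n = 7.40
The minimum is borosilicate glass at n = 1.28.

borosilicate glass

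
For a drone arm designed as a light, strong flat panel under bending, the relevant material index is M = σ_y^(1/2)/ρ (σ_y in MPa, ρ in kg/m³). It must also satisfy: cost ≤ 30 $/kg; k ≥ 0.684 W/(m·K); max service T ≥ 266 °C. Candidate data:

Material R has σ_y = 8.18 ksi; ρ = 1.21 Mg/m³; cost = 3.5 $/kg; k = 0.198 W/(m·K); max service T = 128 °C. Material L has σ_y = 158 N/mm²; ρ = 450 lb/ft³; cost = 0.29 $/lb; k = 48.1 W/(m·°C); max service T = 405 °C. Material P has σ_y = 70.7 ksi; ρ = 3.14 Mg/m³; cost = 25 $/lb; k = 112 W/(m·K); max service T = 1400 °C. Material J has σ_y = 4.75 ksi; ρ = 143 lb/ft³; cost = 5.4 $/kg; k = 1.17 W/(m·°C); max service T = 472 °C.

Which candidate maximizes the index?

Screen on constraints: cost ≤ 30 $/kg; k ≥ 0.684 W/(m·K); max service T ≥ 266 °C. Survivors: material L, material J.
After converting to SI:
  material L: σ_y = 158.0 MPa, ρ = 7208 kg/m³
  material J: σ_y = 32.75 MPa, ρ = 2291 kg/m³
  material J: M = 2.50×10⁻³
  material L: M = 1.74×10⁻³
Material J has the largest M.

material J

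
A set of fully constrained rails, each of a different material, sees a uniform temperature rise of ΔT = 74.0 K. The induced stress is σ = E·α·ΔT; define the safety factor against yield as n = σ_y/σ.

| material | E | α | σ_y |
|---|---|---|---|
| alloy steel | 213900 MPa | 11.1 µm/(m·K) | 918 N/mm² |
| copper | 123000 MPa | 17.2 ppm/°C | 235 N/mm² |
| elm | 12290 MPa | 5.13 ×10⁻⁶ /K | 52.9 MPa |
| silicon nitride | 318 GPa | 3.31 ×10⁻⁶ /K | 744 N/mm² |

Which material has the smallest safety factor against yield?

In consistent units (E in GPa, α in ×10⁻⁶/K, σ_y in MPa):
  alloy steel: E = 213.9, α = 11.1, σ_y = 918.0 → σ = 176 MPa, n = 5.22
  copper: E = 123.0, α = 17.2, σ_y = 235.0 → σ = 157 MPa, n = 1.50
  elm: E = 12.29, α = 5.13, σ_y = 52.90 → σ = 4.67 MPa, n = 11.3
  silicon nitride: E = 318.0, α = 3.31, σ_y = 744.0 → σ = 77.9 MPa, n = 9.55
Copper has the lowest safety factor, n = 1.50.

copper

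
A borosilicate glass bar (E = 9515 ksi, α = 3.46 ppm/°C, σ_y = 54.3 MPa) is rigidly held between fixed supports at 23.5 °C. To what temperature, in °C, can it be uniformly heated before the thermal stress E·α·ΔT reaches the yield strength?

E = 9515 ksi = 65.60 GPa.
E·α·ΔT = 54.30 MPa ⇒ ΔT = 54.30 / (65.60×10³ × 3.46×10⁻⁶) = 239.2 K.
T = 23.5 + 239.2 = 262.7 °C.

263 °C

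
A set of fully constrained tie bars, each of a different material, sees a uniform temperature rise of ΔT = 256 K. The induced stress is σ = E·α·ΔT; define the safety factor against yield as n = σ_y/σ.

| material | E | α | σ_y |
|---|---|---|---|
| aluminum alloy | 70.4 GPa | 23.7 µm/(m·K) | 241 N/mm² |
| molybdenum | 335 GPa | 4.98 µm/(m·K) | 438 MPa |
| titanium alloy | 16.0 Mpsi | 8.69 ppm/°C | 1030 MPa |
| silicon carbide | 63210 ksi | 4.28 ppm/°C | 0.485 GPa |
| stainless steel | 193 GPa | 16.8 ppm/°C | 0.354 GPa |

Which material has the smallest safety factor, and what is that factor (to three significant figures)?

Per material, after unit conversion:
  aluminum alloy: E = 70.40, α = 23.7, σ_y = 241.0 → σ = 427 MPa, n = 0.564
  molybdenum: E = 335.0, α = 4.98, σ_y = 438.0 → σ = 427 MPa, n = 1.03
  titanium alloy: E = 110.3, α = 8.69, σ_y = 1030 → σ = 245 MPa, n = 4.20
  silicon carbide: E = 435.8, α = 4.28, σ_y = 485.0 → σ = 478 MPa, n = 1.02
  stainless steel: E = 193.0, α = 16.8, σ_y = 354.0 → σ = 830 MPa, n = 0.426
The minimum is stainless steel at n = 0.426.

stainless steel, n = 0.426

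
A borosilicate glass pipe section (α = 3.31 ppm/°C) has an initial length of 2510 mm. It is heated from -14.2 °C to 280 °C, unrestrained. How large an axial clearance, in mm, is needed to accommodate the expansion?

2.44 mm

ΔT = 280 − (-14.2) = 294.2 K.
ΔL = α·L₀·ΔT = 3.31×10⁻⁶ × 2510 mm × 294.2 K = 2.44 mm.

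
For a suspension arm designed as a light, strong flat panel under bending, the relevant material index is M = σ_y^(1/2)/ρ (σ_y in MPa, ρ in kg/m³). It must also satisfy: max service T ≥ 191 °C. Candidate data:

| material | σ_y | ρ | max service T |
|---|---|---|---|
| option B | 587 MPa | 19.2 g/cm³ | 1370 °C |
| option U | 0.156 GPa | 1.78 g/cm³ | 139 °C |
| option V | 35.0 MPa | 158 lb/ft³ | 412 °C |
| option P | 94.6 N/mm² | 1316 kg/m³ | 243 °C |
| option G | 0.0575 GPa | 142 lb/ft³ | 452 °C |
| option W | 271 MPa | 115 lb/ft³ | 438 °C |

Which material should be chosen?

option W

Screen on constraints: max service T ≥ 191 °C. Survivors: option B, option V, option P, option G, option W.
In SI units:
  option B: σ_y = 587.0 MPa, ρ = 19200 kg/m³
  option V: σ_y = 35.00 MPa, ρ = 2531 kg/m³
  option P: σ_y = 94.60 MPa, ρ = 1316 kg/m³
  option G: σ_y = 57.50 MPa, ρ = 2275 kg/m³
  option W: σ_y = 271.0 MPa, ρ = 1842 kg/m³
  option W: M = 8.94×10⁻³
  option P: M = 7.39×10⁻³
  option G: M = 3.33×10⁻³
  option V: M = 2.34×10⁻³
  option B: M = 1.26×10⁻³
The maximum is for option W.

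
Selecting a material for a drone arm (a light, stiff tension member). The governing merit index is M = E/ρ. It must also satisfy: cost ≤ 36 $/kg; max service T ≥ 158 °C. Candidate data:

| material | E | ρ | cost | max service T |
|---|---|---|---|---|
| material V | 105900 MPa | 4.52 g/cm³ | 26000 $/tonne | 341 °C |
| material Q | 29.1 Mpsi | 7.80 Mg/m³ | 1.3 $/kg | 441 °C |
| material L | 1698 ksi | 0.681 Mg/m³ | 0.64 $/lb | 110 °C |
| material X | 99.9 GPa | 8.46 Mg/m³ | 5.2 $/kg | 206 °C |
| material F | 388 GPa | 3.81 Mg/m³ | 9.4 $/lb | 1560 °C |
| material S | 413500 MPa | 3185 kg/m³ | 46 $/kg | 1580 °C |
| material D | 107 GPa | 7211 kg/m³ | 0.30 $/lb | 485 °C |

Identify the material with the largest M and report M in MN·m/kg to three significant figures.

material F, M = 102 MN·m/kg

Screen on constraints: cost ≤ 36 $/kg; max service T ≥ 158 °C. Survivors: material V, material Q, material X, material F, material D.
In SI units:
  material V: E = 105.9 GPa, ρ = 4520 kg/m³
  material Q: E = 200.6 GPa, ρ = 7800 kg/m³
  material X: E = 99.90 GPa, ρ = 8460 kg/m³
  material F: E = 388.0 GPa, ρ = 3810 kg/m³
  material D: E = 107.0 GPa, ρ = 7211 kg/m³
  material F: M = 102 MN·m/kg
  material Q: M = 25.7 MN·m/kg
  material V: M = 23.4 MN·m/kg
  material D: M = 14.8 MN·m/kg
  material X: M = 11.8 MN·m/kg
Highest index: material F.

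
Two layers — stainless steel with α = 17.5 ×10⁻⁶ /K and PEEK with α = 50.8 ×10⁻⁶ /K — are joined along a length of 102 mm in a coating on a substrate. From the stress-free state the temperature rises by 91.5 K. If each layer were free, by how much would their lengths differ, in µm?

311 µm

Δα = |17.5 − 50.8|×10⁻⁶/K = 33.3×10⁻⁶/K.
ΔL_mismatch = Δα·L·ΔT = 33.3×10⁻⁶ × 102.0 mm × 91.5 K = 311 µm.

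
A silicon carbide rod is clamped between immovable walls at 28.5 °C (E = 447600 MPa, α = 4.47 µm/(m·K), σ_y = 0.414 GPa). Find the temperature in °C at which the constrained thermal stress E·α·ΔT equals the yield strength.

E = 447600 MPa = 447.6 GPa.
σ_y = 0.414 GPa = 414.0 MPa.
E·α·ΔT = 414.0 MPa ⇒ ΔT = 414.0 / (447.6×10³ × 4.47×10⁻⁶) = 206.9 K.
T = 28.5 + 206.9 = 235.4 °C.

235 °C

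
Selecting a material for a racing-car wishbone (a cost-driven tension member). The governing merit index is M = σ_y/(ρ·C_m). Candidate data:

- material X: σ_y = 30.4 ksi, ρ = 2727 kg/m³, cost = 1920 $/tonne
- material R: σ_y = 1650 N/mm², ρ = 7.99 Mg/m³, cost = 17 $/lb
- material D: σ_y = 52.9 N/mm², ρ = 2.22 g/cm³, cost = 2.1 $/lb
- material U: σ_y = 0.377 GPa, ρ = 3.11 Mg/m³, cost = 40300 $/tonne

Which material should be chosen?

Convert each candidate to consistent units, then evaluate M:
  material X: σ_y = 209.6 MPa, ρ = 2727 kg/m³, cost = 1.920 $/kg
  material R: σ_y = 1650 MPa, ρ = 7990 kg/m³, cost = 37.48 $/kg
  material D: σ_y = 52.90 MPa, ρ = 2220 kg/m³, cost = 4.630 $/kg
  material U: σ_y = 377.0 MPa, ρ = 3110 kg/m³, cost = 40.30 $/kg
  material X: M = 40.0 kN·m per $
  material R: M = 5.51 kN·m per $
  material D: M = 5.15 kN·m per $
  material U: M = 3.01 kN·m per $
Highest index: material X.

material X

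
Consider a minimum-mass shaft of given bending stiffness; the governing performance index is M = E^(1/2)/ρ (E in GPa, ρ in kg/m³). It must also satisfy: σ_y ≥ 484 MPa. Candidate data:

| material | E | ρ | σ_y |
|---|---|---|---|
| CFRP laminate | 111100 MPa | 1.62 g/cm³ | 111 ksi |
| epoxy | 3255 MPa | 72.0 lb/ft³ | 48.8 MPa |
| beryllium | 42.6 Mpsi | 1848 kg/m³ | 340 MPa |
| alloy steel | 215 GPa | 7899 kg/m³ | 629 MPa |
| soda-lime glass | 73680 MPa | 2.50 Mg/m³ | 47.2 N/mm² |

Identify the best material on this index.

CFRP laminate

Screen on constraints: σ_y ≥ 484 MPa. Survivors: CFRP laminate, alloy steel.
In SI units:
  CFRP laminate: E = 111.1 GPa, ρ = 1620 kg/m³
  alloy steel: E = 215.0 GPa, ρ = 7899 kg/m³
  CFRP laminate: M = 6.51×10⁻³
  alloy steel: M = 1.86×10⁻³
The maximum is for CFRP laminate.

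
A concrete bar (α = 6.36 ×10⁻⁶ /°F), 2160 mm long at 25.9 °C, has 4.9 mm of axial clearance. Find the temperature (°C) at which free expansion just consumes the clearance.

α = 6.36×10⁻⁶/°F × 9/5 = 11.4×10⁻⁶/K.
α·L₀·ΔT = 4.9 mm ⇒ ΔT = 4.9 / (11.4×10⁻⁶ × 2160.0) = 198.2 K.
T = 25.9 + 198.2 = 224.1 °C.

224 °C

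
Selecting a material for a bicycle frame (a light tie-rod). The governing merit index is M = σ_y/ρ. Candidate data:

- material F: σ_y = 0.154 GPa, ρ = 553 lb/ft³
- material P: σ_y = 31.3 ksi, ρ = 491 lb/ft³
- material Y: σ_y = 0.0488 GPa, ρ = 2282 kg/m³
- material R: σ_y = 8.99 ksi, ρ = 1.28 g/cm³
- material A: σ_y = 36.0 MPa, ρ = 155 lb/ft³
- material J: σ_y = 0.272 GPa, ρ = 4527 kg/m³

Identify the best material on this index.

material J

Putting every candidate on a common basis:
  material F: σ_y = 154.0 MPa, ρ = 8858 kg/m³
  material P: σ_y = 215.8 MPa, ρ = 7865 kg/m³
  material Y: σ_y = 48.80 MPa, ρ = 2282 kg/m³
  material R: σ_y = 61.98 MPa, ρ = 1280 kg/m³
  material A: σ_y = 36.00 MPa, ρ = 2483 kg/m³
  material J: σ_y = 272.0 MPa, ρ = 4527 kg/m³
  material J: M = 60.1 kN·m/kg
  material R: M = 48.4 kN·m/kg
  material P: M = 27.4 kN·m/kg
  material Y: M = 21.4 kN·m/kg
  material F: M = 17.4 kN·m/kg
  material A: M = 14.5 kN·m/kg
Highest index: material J.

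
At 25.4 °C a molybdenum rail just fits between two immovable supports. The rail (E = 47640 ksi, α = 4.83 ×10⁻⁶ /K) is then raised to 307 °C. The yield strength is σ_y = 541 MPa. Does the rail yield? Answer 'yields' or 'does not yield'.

does not yield

E = 47640 ksi = 328.5 GPa.
ΔT = 281.6 K. Constrained thermal stress σ = E·α·ΔT = 328.5×10³ MPa × 4.83×10⁻⁶ × 281.6 = 447 MPa (compressive).
Compare to σ_y = 541 MPa: σ < σ_y, so it does not yield.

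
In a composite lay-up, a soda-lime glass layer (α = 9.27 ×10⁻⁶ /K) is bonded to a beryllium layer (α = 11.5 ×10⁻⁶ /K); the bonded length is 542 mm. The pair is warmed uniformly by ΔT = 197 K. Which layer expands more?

α(soda-lime glass) = 9.27×10⁻⁶/K vs α(beryllium) = 11.5×10⁻⁶/K.
Higher α expands more for the same ΔT: beryllium.

beryllium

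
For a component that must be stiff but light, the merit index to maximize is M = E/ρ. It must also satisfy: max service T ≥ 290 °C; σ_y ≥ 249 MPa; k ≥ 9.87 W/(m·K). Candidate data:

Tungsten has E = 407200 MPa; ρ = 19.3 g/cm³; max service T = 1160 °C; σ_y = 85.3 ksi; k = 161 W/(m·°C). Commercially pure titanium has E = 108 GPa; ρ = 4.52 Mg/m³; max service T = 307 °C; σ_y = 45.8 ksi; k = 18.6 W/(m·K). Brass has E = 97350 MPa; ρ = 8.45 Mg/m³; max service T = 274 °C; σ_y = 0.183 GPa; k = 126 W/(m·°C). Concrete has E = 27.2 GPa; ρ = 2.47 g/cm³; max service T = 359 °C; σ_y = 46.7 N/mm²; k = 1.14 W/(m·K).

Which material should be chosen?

Screen on constraints: max service T ≥ 290 °C; σ_y ≥ 249 MPa; k ≥ 9.87 W/(m·K). Survivors: tungsten, commercially pure titanium.
Convert each candidate to consistent units, then evaluate M:
  tungsten: E = 407.2 GPa, ρ = 19300 kg/m³
  commercially pure titanium: E = 108.0 GPa, ρ = 4520 kg/m³
  commercially pure titanium: M = 23.9 MN·m/kg
  tungsten: M = 21.1 MN·m/kg
The maximum is for commercially pure titanium.

commercially pure titanium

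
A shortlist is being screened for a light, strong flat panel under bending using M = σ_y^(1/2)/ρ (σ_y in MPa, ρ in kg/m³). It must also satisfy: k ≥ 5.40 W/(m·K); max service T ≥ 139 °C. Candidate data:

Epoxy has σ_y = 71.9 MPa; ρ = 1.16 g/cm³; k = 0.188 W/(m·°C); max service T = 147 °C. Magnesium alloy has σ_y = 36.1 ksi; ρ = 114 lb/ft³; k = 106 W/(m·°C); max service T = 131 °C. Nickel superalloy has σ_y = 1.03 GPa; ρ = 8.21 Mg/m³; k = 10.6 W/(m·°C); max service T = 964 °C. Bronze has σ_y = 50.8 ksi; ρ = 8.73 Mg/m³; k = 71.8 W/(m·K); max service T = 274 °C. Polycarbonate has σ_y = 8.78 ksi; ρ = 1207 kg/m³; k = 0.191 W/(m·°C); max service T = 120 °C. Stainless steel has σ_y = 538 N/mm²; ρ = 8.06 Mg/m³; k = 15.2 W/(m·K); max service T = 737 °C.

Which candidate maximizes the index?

nickel superalloy

Screen on constraints: k ≥ 5.40 W/(m·K); max service T ≥ 139 °C. Survivors: nickel superalloy, bronze, stainless steel.
Convert each candidate to consistent units, then evaluate M:
  nickel superalloy: σ_y = 1030 MPa, ρ = 8210 kg/m³
  bronze: σ_y = 350.3 MPa, ρ = 8730 kg/m³
  stainless steel: σ_y = 538.0 MPa, ρ = 8060 kg/m³
  nickel superalloy: M = 3.91×10⁻³
  stainless steel: M = 2.88×10⁻³
  bronze: M = 2.14×10⁻³
Nickel superalloy has the largest M.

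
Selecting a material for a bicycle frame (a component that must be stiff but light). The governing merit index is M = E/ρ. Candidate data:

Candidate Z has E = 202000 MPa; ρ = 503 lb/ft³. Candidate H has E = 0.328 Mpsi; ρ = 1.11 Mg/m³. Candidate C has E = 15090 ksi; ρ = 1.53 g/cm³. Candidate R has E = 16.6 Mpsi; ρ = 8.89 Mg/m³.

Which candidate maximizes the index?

After converting to SI:
  candidate Z: E = 202.0 GPa, ρ = 8057 kg/m³
  candidate H: E = 2.261 GPa, ρ = 1110 kg/m³
  candidate C: E = 104.0 GPa, ρ = 1530 kg/m³
  candidate R: E = 114.5 GPa, ρ = 8890 kg/m³
  candidate C: M = 68.0 MN·m/kg
  candidate Z: M = 25.1 MN·m/kg
  candidate R: M = 12.9 MN·m/kg
  candidate H: M = 2.04 MN·m/kg
Highest index: candidate C.

candidate C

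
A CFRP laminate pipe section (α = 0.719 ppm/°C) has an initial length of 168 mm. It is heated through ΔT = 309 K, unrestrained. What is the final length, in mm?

168.04 mm

ΔL = α·L₀·ΔT = 0.719×10⁻⁶ × 168 mm × 309.0 K = 0.0373 mm.
L = L₀ + ΔL = 168 + 0.0373 = 168.04 mm.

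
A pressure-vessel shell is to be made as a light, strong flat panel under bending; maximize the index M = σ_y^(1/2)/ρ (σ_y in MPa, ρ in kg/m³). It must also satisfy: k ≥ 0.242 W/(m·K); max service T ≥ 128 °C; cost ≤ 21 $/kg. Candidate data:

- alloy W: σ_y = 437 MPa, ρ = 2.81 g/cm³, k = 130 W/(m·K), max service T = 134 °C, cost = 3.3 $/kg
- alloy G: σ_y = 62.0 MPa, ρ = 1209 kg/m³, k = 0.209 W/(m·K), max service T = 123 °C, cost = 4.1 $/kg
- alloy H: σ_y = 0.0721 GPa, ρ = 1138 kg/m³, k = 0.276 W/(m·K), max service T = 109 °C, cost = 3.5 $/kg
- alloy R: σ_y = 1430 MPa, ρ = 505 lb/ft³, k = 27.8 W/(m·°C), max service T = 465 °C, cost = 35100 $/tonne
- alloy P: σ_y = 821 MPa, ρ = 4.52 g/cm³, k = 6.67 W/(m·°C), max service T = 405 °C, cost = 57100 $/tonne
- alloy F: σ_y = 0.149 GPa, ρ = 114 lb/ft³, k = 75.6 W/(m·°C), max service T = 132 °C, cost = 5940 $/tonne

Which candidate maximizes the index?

alloy W

Screen on constraints: k ≥ 0.242 W/(m·K); max service T ≥ 128 °C; cost ≤ 21 $/kg. Survivors: alloy W, alloy F.
In SI units:
  alloy W: σ_y = 437.0 MPa, ρ = 2810 kg/m³
  alloy F: σ_y = 149.0 MPa, ρ = 1826 kg/m³
  alloy W: M = 7.44×10⁻³
  alloy F: M = 6.68×10⁻³
The maximum is for alloy W.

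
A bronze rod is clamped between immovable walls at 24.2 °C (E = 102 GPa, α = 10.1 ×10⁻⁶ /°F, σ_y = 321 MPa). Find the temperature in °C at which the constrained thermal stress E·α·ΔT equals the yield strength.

α = 10.1×10⁻⁶/°F × 9/5 = 18.2×10⁻⁶/K.
E·α·ΔT = 321.0 MPa ⇒ ΔT = 321.0 / (102.0×10³ × 18.2×10⁻⁶) = 173.1 K.
T = 24.2 + 173.1 = 197.3 °C.

197 °C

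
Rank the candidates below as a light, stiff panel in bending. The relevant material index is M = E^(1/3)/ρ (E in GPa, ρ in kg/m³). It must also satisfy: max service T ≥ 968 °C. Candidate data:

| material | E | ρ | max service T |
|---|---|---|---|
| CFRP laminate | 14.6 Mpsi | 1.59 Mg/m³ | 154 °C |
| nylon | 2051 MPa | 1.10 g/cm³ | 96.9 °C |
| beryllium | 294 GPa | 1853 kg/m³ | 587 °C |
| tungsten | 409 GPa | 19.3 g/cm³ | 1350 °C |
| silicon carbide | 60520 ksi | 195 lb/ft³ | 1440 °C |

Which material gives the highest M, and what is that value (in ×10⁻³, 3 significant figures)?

silicon carbide, M = 2.39×10⁻³

Screen on constraints: max service T ≥ 968 °C. Survivors: tungsten, silicon carbide.
In SI units:
  tungsten: E = 409.0 GPa, ρ = 19300 kg/m³
  silicon carbide: E = 417.3 GPa, ρ = 3124 kg/m³
  silicon carbide: M = 2.39×10⁻³
  tungsten: M = 0.385×10⁻³
Highest index: silicon carbide.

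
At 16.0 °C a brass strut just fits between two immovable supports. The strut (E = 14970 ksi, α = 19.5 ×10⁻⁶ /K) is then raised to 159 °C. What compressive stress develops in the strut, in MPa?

E = 14970 ksi = 103.2 GPa.
ΔT = 143.0 K. Constrained thermal stress σ = E·α·ΔT = 103.2×10³ MPa × 19.5×10⁻⁶ × 143.0 = 288 MPa (compressive).

288 MPa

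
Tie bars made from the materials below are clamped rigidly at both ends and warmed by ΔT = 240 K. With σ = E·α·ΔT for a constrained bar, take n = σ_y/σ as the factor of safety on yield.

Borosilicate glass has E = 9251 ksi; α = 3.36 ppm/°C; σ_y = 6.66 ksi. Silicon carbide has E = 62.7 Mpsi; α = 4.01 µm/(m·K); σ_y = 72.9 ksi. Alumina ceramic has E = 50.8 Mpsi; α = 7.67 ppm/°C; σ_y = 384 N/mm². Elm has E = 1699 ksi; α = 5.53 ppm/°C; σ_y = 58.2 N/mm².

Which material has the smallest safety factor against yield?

In consistent units (E in GPa, α in ×10⁻⁶/K, σ_y in MPa):
  borosilicate glass: E = 63.78, α = 3.36, σ_y = 45.92 → σ = 51.4 MPa, n = 0.893
  silicon carbide: E = 432.3, α = 4.01, σ_y = 502.6 → σ = 416 MPa, n = 1.21
  alumina ceramic: E = 350.3, α = 7.67, σ_y = 384.0 → σ = 645 MPa, n = 0.596
  elm: E = 11.71, α = 5.53, σ_y = 58.20 → σ = 15.5 MPa, n = 3.74
The minimum is alumina ceramic at n = 0.596.

alumina ceramic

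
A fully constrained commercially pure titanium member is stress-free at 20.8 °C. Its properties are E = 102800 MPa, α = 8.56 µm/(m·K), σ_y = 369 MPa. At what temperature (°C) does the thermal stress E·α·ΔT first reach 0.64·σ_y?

E = 102800 MPa = 102.8 GPa.
E·α·ΔT = 236.2 MPa ⇒ ΔT = 236.2 / (102.8×10³ × 8.56×10⁻⁶) = 268.4 K.
T = 20.8 + 268.4 = 289.2 °C.

289 °C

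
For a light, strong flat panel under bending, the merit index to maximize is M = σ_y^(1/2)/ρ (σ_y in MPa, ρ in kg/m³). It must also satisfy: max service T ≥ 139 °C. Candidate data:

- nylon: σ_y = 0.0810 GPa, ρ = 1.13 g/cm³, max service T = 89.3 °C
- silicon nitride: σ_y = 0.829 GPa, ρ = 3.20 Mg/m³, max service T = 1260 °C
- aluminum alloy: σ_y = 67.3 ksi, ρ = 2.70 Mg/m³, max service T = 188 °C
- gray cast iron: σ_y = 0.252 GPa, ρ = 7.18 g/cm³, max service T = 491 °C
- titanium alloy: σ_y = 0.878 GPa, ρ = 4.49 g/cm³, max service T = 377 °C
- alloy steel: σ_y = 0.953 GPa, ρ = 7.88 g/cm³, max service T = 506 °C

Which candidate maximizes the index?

silicon nitride

Screen on constraints: max service T ≥ 139 °C. Survivors: silicon nitride, aluminum alloy, gray cast iron, titanium alloy, alloy steel.
After converting to SI:
  silicon nitride: σ_y = 829.0 MPa, ρ = 3200 kg/m³
  aluminum alloy: σ_y = 464.0 MPa, ρ = 2700 kg/m³
  gray cast iron: σ_y = 252.0 MPa, ρ = 7180 kg/m³
  titanium alloy: σ_y = 878.0 MPa, ρ = 4490 kg/m³
  alloy steel: σ_y = 953.0 MPa, ρ = 7880 kg/m³
  silicon nitride: M = 9.00×10⁻³
  aluminum alloy: M = 7.98×10⁻³
  titanium alloy: M = 6.60×10⁻³
  alloy steel: M = 3.92×10⁻³
  gray cast iron: M = 2.21×10⁻³
Silicon nitride has the largest M.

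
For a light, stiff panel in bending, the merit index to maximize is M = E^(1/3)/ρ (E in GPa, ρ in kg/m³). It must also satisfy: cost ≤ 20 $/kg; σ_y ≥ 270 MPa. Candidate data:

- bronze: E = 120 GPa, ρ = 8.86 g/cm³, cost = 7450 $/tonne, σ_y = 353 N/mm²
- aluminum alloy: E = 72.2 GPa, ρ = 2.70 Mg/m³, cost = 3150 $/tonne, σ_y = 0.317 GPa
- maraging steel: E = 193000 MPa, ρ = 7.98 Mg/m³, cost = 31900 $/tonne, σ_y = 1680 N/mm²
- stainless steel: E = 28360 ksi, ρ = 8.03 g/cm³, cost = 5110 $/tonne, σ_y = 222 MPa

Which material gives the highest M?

Screen on constraints: cost ≤ 20 $/kg; σ_y ≥ 270 MPa. Survivors: bronze, aluminum alloy.
After converting to SI:
  bronze: E = 120.0 GPa, ρ = 8860 kg/m³
  aluminum alloy: E = 72.20 GPa, ρ = 2700 kg/m³
  aluminum alloy: M = 1.54×10⁻³
  bronze: M = 0.557×10⁻³
The maximum is for aluminum alloy.

aluminum alloy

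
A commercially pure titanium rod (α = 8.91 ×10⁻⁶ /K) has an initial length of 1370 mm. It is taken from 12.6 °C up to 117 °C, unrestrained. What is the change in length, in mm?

ΔT = 117 − 12.6 = 104.4 K.
ΔL = α·L₀·ΔT = 8.91×10⁻⁶ × 1370 mm × 104.4 K = 1.27 mm.

1.27 mm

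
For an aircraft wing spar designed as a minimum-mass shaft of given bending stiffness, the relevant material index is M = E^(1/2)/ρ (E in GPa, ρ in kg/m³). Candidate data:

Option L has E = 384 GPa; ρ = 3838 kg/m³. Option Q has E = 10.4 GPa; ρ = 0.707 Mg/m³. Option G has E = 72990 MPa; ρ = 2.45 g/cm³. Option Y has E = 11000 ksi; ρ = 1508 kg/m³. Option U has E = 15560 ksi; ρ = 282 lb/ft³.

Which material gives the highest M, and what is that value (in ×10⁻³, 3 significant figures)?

In SI units:
  option L: E = 384.0 GPa, ρ = 3838 kg/m³
  option Q: E = 10.40 GPa, ρ = 707.0 kg/m³
  option G: E = 72.99 GPa, ρ = 2450 kg/m³
  option Y: E = 75.84 GPa, ρ = 1508 kg/m³
  option U: E = 107.3 GPa, ρ = 4517 kg/m³
  option Y: M = 5.78×10⁻³
  option L: M = 5.11×10⁻³
  option Q: M = 4.56×10⁻³
  option G: M = 3.49×10⁻³
  option U: M = 2.29×10⁻³
Highest index: option Y.

option Y, M = 5.78×10⁻³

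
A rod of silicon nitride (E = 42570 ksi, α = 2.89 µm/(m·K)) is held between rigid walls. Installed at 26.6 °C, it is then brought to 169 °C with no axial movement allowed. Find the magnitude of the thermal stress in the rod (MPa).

121 MPa

E = 42570 ksi = 293.5 GPa.
ΔT = 142.4 K. Constrained thermal stress σ = E·α·ΔT = 293.5×10³ MPa × 2.89×10⁻⁶ × 142.4 = 121 MPa (compressive).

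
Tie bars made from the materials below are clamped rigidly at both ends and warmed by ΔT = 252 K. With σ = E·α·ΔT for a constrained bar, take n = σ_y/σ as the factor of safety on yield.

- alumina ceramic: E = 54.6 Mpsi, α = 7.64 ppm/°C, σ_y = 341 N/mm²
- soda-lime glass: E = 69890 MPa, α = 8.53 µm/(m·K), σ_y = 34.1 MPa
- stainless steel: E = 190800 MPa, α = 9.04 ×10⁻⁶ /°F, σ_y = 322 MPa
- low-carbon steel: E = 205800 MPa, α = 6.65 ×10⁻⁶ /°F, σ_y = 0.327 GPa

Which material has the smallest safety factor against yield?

With everything in SI (GPa, ×10⁻⁶/K, MPa):
  alumina ceramic: E = 376.5, α = 7.64, σ_y = 341.0 → σ = 725 MPa, n = 0.470
  soda-lime glass: E = 69.89, α = 8.53, σ_y = 34.10 → σ = 150 MPa, n = 0.227
  stainless steel: E = 190.8, α = 16.3, σ_y = 322.0 → σ = 782 MPa, n = 0.412
  low-carbon steel: E = 205.8, α = 12.0, σ_y = 327.0 → σ = 621 MPa, n = 0.527
Smallest n: soda-lime glass with n = 0.227.

soda-lime glass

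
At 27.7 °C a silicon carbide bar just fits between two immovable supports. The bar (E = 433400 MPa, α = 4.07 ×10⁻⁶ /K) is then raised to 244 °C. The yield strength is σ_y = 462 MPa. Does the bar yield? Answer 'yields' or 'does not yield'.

E = 433400 MPa = 433.4 GPa.
ΔT = 216.3 K. Constrained thermal stress σ = E·α·ΔT = 433.4×10³ MPa × 4.07×10⁻⁶ × 216.3 = 382 MPa (compressive).
Compare to σ_y = 462 MPa: σ < σ_y, so it does not yield.

does not yield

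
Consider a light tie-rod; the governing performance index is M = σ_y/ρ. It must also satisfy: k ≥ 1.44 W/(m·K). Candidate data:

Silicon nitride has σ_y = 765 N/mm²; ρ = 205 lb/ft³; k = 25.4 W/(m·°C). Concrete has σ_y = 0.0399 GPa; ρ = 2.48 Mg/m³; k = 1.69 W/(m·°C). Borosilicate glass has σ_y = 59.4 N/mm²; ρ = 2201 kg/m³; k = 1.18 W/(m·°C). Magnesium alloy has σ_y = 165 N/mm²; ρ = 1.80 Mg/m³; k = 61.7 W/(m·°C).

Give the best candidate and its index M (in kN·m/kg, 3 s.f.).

Screen on constraints: k ≥ 1.44 W/(m·K). Survivors: silicon nitride, concrete, magnesium alloy.
Normalizing units and computing the index:
  silicon nitride: σ_y = 765.0 MPa, ρ = 3284 kg/m³
  concrete: σ_y = 39.90 MPa, ρ = 2480 kg/m³
  magnesium alloy: σ_y = 165.0 MPa, ρ = 1800 kg/m³
  silicon nitride: M = 233 kN·m/kg
  magnesium alloy: M = 91.7 kN·m/kg
  concrete: M = 16.1 kN·m/kg
The maximum is for silicon nitride.

silicon nitride, M = 233 kN·m/kg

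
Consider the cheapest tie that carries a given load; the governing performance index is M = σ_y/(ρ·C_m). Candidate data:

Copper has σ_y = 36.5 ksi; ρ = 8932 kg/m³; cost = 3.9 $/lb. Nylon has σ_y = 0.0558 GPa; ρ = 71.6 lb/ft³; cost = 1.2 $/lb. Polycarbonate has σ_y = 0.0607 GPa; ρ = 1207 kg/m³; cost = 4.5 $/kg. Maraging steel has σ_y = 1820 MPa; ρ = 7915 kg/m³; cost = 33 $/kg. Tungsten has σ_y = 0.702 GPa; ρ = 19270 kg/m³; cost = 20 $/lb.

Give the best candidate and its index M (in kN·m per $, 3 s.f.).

nylon, M = 18.4 kN·m per $

Putting every candidate on a common basis:
  copper: σ_y = 251.7 MPa, ρ = 8932 kg/m³, cost = 8.598 $/kg
  nylon: σ_y = 55.80 MPa, ρ = 1147 kg/m³, cost = 2.646 $/kg
  polycarbonate: σ_y = 60.70 MPa, ρ = 1207 kg/m³, cost = 4.500 $/kg
  maraging steel: σ_y = 1820 MPa, ρ = 7915 kg/m³, cost = 33.00 $/kg
  tungsten: σ_y = 702.0 MPa, ρ = 19270 kg/m³, cost = 44.09 $/kg
  nylon: M = 18.4 kN·m per $
  polycarbonate: M = 11.2 kN·m per $
  maraging steel: M = 6.97 kN·m per $
  copper: M = 3.28 kN·m per $
  tungsten: M = 0.826 kN·m per $
Highest index: nylon.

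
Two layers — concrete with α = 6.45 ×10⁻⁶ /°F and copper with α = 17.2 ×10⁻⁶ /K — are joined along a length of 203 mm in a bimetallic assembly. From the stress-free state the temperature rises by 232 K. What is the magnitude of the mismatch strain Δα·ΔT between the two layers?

concrete: α = 6.45×10⁻⁶/°F × 9/5 = 11.6×10⁻⁶/K.
Δα = |11.6 − 17.2|×10⁻⁶/K = 5.59×10⁻⁶/K.
Mismatch strain = Δα·ΔT = 5.59×10⁻⁶ × 232.0 = 1.30×10⁻³.

1.30×10⁻³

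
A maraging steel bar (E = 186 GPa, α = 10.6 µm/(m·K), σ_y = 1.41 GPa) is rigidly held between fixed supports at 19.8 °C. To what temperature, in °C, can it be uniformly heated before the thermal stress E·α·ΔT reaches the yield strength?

σ_y = 1.41 GPa = 1410 MPa.
E·α·ΔT = 1410 MPa ⇒ ΔT = 1410 / (186.0×10³ × 10.6×10⁻⁶) = 715.2 K.
T = 19.8 + 715.2 = 735.0 °C.

735 °C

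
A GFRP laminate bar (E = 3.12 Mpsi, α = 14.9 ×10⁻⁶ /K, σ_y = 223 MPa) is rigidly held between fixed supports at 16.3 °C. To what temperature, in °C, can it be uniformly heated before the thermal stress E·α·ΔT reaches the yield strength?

E = 3.12 Mpsi = 21.51 GPa.
E·α·ΔT = 223.0 MPa ⇒ ΔT = 223.0 / (21.51×10³ × 14.9×10⁻⁶) = 695.7 K.
T = 16.3 + 695.7 = 712.0 °C.

712 °C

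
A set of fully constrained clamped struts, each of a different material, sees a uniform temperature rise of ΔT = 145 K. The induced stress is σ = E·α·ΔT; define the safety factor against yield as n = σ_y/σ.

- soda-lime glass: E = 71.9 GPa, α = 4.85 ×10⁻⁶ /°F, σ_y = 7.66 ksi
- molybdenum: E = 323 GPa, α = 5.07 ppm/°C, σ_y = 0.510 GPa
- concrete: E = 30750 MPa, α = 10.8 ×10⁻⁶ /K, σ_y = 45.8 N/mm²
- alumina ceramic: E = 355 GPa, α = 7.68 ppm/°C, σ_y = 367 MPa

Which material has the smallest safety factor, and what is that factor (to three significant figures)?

soda-lime glass, n = 0.580

With everything in SI (GPa, ×10⁻⁶/K, MPa):
  soda-lime glass: E = 71.90, α = 8.73, σ_y = 52.81 → σ = 91.0 MPa, n = 0.580
  molybdenum: E = 323.0, α = 5.07, σ_y = 510.0 → σ = 237 MPa, n = 2.15
  concrete: E = 30.75, α = 10.8, σ_y = 45.80 → σ = 48.2 MPa, n = 0.951
  alumina ceramic: E = 355.0, α = 7.68, σ_y = 367.0 → σ = 395 MPa, n = 0.928
The minimum is soda-lime glass at n = 0.580.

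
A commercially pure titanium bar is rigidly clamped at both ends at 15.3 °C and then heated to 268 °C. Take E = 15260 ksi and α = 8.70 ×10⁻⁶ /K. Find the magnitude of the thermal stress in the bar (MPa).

231 MPa

E = 15260 ksi = 105.2 GPa.
ΔT = 252.7 K. Constrained thermal stress σ = E·α·ΔT = 105.2×10³ MPa × 8.70×10⁻⁶ × 252.7 = 231 MPa (compressive).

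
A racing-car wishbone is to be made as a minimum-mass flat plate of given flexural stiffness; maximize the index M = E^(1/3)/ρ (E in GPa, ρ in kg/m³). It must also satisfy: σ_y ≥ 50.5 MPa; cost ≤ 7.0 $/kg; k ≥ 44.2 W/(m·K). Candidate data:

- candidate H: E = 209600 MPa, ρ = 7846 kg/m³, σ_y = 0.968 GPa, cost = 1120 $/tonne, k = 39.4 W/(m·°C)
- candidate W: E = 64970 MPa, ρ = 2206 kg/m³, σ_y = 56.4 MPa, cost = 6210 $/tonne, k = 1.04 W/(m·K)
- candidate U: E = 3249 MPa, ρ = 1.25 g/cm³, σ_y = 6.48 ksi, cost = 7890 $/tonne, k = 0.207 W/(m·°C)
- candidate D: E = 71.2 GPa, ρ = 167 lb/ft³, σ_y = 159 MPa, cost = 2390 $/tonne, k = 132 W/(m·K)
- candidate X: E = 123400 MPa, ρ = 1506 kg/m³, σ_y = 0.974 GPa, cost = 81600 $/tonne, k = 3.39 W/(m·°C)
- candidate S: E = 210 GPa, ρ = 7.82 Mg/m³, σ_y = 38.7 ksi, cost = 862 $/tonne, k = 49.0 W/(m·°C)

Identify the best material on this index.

candidate D

Screen on constraints: σ_y ≥ 50.5 MPa; cost ≤ 7.0 $/kg; k ≥ 44.2 W/(m·K). Survivors: candidate D, candidate S.
Putting every candidate on a common basis:
  candidate D: E = 71.20 GPa, ρ = 2675 kg/m³
  candidate S: E = 210.0 GPa, ρ = 7820 kg/m³
  candidate D: M = 1.55×10⁻³
  candidate S: M = 0.760×10⁻³
Highest index: candidate D.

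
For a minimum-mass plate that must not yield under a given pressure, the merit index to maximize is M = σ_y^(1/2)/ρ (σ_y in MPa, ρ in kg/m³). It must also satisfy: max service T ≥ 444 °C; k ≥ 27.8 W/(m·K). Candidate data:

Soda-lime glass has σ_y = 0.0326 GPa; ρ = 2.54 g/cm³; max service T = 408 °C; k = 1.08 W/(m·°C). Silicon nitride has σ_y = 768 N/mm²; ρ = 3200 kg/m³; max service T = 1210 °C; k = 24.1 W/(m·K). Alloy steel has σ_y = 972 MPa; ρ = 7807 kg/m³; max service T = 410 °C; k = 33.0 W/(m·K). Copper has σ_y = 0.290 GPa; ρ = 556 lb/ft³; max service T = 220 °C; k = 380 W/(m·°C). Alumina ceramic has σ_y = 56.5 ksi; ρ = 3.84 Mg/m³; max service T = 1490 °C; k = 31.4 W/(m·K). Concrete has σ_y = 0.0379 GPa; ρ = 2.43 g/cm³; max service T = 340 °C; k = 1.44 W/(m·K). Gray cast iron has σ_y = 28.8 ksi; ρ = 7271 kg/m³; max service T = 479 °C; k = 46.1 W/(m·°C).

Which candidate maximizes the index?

Screen on constraints: max service T ≥ 444 °C; k ≥ 27.8 W/(m·K). Survivors: alumina ceramic, gray cast iron.
After converting to SI:
  alumina ceramic: σ_y = 389.6 MPa, ρ = 3840 kg/m³
  gray cast iron: σ_y = 198.6 MPa, ρ = 7271 kg/m³
  alumina ceramic: M = 5.14×10⁻³
  gray cast iron: M = 1.94×10⁻³
Alumina ceramic ranks first.

alumina ceramic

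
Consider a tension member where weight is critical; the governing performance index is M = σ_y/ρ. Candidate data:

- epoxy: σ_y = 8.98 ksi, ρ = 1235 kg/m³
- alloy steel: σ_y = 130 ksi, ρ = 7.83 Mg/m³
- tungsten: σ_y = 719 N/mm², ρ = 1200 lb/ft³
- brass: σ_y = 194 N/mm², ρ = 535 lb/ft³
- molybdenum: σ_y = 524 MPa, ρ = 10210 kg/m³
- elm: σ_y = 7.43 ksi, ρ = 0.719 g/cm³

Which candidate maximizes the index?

Normalizing units and computing the index:
  epoxy: σ_y = 61.91 MPa, ρ = 1235 kg/m³
  alloy steel: σ_y = 896.3 MPa, ρ = 7830 kg/m³
  tungsten: σ_y = 719.0 MPa, ρ = 19220 kg/m³
  brass: σ_y = 194.0 MPa, ρ = 8570 kg/m³
  molybdenum: σ_y = 524.0 MPa, ρ = 10210 kg/m³
  elm: σ_y = 51.23 MPa, ρ = 719.0 kg/m³
  alloy steel: M = 114 kN·m/kg
  elm: M = 71.2 kN·m/kg
  molybdenum: M = 51.3 kN·m/kg
  epoxy: M = 50.1 kN·m/kg
  tungsten: M = 37.4 kN·m/kg
  brass: M = 22.6 kN·m/kg
Alloy steel ranks first.

alloy steel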